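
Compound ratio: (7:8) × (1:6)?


Compound ratio = (7×1) : (8×6)
= 7:48
GCD = 1
= 7:48

7:48


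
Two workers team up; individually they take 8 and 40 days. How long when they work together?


Rate of A = 1/8 per day
Rate of B = 1/40 per day
Combined rate = 1/8 + 1/40 = 48/320 = 0.1500 per day
Days = 1 / combined rate = 320/48
≈ 6.67 days

6.67 days


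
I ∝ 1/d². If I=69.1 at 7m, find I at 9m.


I₁d₁² = I₂d₂²
I₂ = I₁ × (d₁/d₂)²
= 69.1 × (7/9)²
= 69.1 × 49/81
= 3385.9/81
≈ 41.8012

41.8012


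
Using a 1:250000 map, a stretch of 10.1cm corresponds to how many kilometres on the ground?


Real distance = map distance × scale
= 10.1cm × 250000
= 2525000 cm = 25250.0 m
= 25.250 km

25.250 km


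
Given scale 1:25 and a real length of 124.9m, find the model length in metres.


Model size = real / scale
= 124.9 / 25
= 4.9960 m

4.9960 m


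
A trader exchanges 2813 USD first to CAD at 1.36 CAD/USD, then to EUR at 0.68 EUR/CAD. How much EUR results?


Step 1: 2813 USD × 1.36 = 3825.68 CAD
Step 2: 3825.68 CAD × 0.68 = 2601.46 EUR
Implied rate USD→EUR = 1.36 × 0.68 = 0.9248
= 2601.46 EUR

2601.46 EUR


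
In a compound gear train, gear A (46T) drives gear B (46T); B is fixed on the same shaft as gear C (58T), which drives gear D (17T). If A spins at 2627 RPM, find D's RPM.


Stage 1: RPM_B = RPM_A × t_A/t_B = 2627 × 46/46 = 120842/46 = 2627.00
B and C share a shaft → RPM_C = RPM_B
Stage 2: RPM_D = RPM_C × t_C/t_D = RPM_A × (t_A×t_C)/(t_B×t_D)
Overall ratio = (46×58)/(46×17) = 2668/782
RPM_D = 2627 × 2668/782 = 7008836/782
≈ 8962.71 RPM

8962.71 RPM


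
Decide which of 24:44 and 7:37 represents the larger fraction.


24/44 = 0.5455
7/37 = 0.1892
0.5455 > 0.1892, so 24:44 is greater
= 24:44

24:44


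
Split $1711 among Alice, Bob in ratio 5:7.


Total parts = 5 + 7 = 12
Alice: 1711 × 5/12 = 712.92
Bob: 1711 × 7/12 = 998.08
= Alice: $712.92, Bob: $998.08

Alice: $712.92, Bob: $998.08


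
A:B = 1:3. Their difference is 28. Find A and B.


Let A = 1k, B = 3k.
3k - 1k = 28
2k = 28 → k = 28/2 = 14
A = 1×14 = 14, B = 3×14 = 42
= A = 14, B = 42

A = 14, B = 42


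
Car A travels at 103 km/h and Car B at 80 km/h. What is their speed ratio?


Ratio = 103:80
GCD = 1
Simplified = 103:80
Time ratio (same distance) = 80:103
Speed ratio = 103:80

103:80


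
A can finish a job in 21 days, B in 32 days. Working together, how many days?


Rate of A = 1/21 per day
Rate of B = 1/32 per day
Combined rate = 1/21 + 1/32 = 53/672 ≈ 0.0789 per day
Days = 1 / combined rate = 672/53
≈ 12.68 days

12.68 days


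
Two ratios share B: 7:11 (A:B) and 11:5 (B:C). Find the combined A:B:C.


Match B: multiply A:B by 11 → 77:121
Multiply B:C by 11 → 121:55
Combined: 77:121:55
GCD = 11
= 7:11:5

7:11:5


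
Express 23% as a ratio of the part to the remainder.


23% means 23 parts out of 100; remainder = 77
Part : remainder = 23:77
GCD = 1
= 23:77

23:77


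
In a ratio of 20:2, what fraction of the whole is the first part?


Total parts = 20 + 2 = 22
First part: 20/22 = 10/11
= 10/11

10/11


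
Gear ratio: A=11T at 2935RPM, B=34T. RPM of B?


Gear ratio = 11:34 = 11:34
RPM_B = RPM_A × (teeth_A / teeth_B)
= 2935 × (11/34)
= 949.6 RPM

949.6 RPM


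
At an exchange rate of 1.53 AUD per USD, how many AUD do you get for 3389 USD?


Amount × rate = 3389 × 1.53
= 5185.17 AUD

5185.17 AUD


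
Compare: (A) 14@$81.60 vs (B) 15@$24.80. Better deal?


Deal A: $81.60/14 = $5.8286/unit
Deal B: $24.80/15 = $1.6533/unit
B is cheaper per unit
= Deal B

Deal B


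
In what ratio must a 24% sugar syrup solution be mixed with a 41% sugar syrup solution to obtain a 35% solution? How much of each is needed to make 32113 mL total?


Let x parts of 24% mix with y parts of 41%.
24x + 41y = 35(x + y)
24x + 41y = 35x + 35y
x(24 - 35) = y(35 - 41)
x/y = (41 - 35)/(35 - 24) = 6/11
Simplify: 6:11
Total parts = 17; one part = 32113/17 = 1889.00 mL
24% solution: 6×1889.00 = 11334.00 mL
41% solution: 11×1889.00 = 20779.00 mL
= ratio 6:11; 11334.00 mL and 20779.00 mL

ratio 6:11; 11334.00 mL and 20779.00 mL


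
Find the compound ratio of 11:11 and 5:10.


Compound ratio = (11×5) : (11×10)
= 55:110
GCD = 55
= 1:2

1:2


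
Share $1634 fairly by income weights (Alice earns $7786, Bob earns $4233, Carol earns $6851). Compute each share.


Total income = 7786 + 4233 + 6851 = $18870
Alice: $1634 × 7786/18870 = $674.21
Bob: $1634 × 4233/18870 = $366.55
Carol: $1634 × 6851/18870 = $593.25
= Alice: $674.21, Bob: $366.55, Carol: $593.25

Alice: $674.21, Bob: $366.55, Carol: $593.25


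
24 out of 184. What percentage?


Percentage = (part / whole) × 100
= (24 / 184) × 100
≈ 13.04%

13.04%


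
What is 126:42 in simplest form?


GCD(126, 42) = 42
126/42 : 42/42
= 3:1

3:1


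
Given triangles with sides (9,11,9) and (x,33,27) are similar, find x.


Scale factor = 33/11 = 3
Missing side = 9 × 3
= 27.0

27.0


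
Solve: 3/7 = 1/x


Cross multiply: 3 × x = 7 × 1
3x = 7
x = 7 / 3
= 2.33

2.33


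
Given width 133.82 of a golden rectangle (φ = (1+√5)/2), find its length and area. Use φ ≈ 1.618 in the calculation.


φ = (1 + √5) / 2 ≈ 1.618
Length = width × φ = 133.82 × 1.618 = 216.52076
≈ 216.52
Area = width × length = 133.82 × 216.52076 = 28974.8081032 ≈ 28974.81
= Length: 216.52, Area: 28974.81

Length: 216.52, Area: 28974.81


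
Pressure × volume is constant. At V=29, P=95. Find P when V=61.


Inverse proportion: x × y = constant
k = 29 × 95 = 2755
y₂ = k / 61 = 2755 / 61
= 45.16

45.16


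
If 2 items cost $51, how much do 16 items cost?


Direct proportion: y/x = constant
k = 51/2 = 25.5000
y₂ = k × 16 = 51 × 16 / 2 = 816/2
= 408.00

408.00


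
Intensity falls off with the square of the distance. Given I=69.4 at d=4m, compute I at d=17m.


I₁d₁² = I₂d₂²
I₂ = I₁ × (d₁/d₂)²
= 69.4 × (4/17)²
= 69.4 × 16/289
= 1110.4/289
≈ 3.8422

3.8422


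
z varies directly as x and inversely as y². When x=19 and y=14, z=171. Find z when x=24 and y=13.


z = k·x/y²
Solve for k using the known point: k = z·y²/x = 171×196/19 = 33516/19 = 1764.0000
Now evaluate at x=24, y=13:
z = k × 24 / 169 = (33516 × 24) / (19 × 169) = 804384/3211
≈ 250.5089

250.5089


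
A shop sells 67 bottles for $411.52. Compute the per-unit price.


Unit rate = total / quantity
= 411.52 / 67
= $6.14 per unit

$6.14 per unit


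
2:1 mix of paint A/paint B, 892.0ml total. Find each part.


Total parts = 2 + 1 = 3
paint A: 892.0 × 2/3 = 594.7ml
paint B: 892.0 × 1/3 = 297.3ml
= 594.7ml and 297.3ml

594.7ml and 297.3ml


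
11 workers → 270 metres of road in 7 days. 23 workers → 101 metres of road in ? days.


Days ∝ work / workers, so d₂ = d₁ × (m₁/m₂) × (w₂/w₁)
Workers factor (inverse): 11/23 ≈ 0.4783
Work factor (direct): 101/270 ≈ 0.3741
d₂ = 7 × 11/23 × 101/270 = (7 × 11 × 101) / (23 × 270) = 7777/6210
≈ 1.25 days

1.25 days


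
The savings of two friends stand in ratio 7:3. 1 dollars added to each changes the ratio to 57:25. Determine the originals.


Let A = 7k, B = 3k.
(7k + 1) / (3k + 1) = 57/25
Cross-multiply: 25(7k + 1) = 57(3k + 1)
175k + 25 = 171k + 57
175k - 171k = 57 - 25
4k = 32
k = 32/4 = 8
A = 7×8 = 56, B = 3×8 = 24
= A = 56, B = 24

A = 56, B = 24


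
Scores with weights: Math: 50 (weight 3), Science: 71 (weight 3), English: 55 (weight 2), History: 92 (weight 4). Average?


Numerator = 50×3 + 71×3 + 55×2 + 92×4
= 150 + 213 + 110 + 368
= 841
Total weight = 12
Weighted avg = 841/12
= 70.08

70.08


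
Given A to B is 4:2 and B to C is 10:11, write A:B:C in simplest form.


Match B: multiply A:B by 10 → 40:20
Multiply B:C by 2 → 20:22
Combined: 40:20:22
GCD = 2
= 20:10:11

20:10:11


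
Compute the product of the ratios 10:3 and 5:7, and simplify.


Compound ratio = (10×5) : (3×7)
= 50:21
GCD = 1
= 50:21

50:21


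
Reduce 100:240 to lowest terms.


GCD(100, 240) = 20
100/20 : 240/20
= 5:12

5:12


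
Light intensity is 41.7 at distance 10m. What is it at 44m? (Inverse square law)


I₁d₁² = I₂d₂²
I₂ = I₁ × (d₁/d₂)²
= 41.7 × (10/44)²
= 41.7 × 100/1936
= 4170/1936
≈ 2.1539

2.1539


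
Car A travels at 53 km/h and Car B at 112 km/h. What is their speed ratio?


Ratio = 53:112
GCD = 1
Simplified = 53:112
Time ratio (same distance) = 112:53
Speed ratio = 53:112

53:112


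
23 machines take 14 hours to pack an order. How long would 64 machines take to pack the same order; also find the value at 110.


Inverse proportion: x × y = constant
k = 23 × 14 = 322
At x=64: k/64 = 5.03
At x=110: k/110 = 2.93
= 5.03 and 2.93

5.03 and 2.93


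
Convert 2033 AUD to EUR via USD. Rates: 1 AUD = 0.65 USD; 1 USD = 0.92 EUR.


Step 1: 2033 AUD × 0.65 = 1321.45 USD
Step 2: 1321.45 USD × 0.92 = 1215.73 EUR
Implied rate AUD→EUR = 0.65 × 0.92 = 0.5980
= 1215.73 EUR

1215.73 EUR


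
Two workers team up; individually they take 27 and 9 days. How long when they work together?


Rate of A = 1/27 per day
Rate of B = 1/9 per day
Combined rate = 1/27 + 1/9 = 36/243 ≈ 0.1481 per day
Days = 1 / combined rate = 243/36
= 6.75 days

6.75 days


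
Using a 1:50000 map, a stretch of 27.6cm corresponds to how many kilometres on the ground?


Real distance = map distance × scale
= 27.6cm × 50000
= 1380000 cm = 13800.0 m
= 13.800 km

13.800 km


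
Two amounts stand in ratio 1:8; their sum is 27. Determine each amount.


Let A = 1k, B = 8k.
1k + 8k = 27
9k = 27 → k = 27/9 = 3
A = 1×3 = 3, B = 8×3 = 24
= A = 3, B = 24

A = 3, B = 24


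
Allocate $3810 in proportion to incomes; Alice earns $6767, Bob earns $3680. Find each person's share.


Total income = 6767 + 3680 = $10447
Alice: $3810 × 6767/10447 = $2467.91
Bob: $3810 × 3680/10447 = $1342.09
= Alice: $2467.91, Bob: $1342.09

Alice: $2467.91, Bob: $1342.09


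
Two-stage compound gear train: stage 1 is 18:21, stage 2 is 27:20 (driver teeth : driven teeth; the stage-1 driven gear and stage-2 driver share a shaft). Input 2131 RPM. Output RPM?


Stage 1: RPM_B = RPM_A × t_A/t_B = 2131 × 18/21 = 38358/21 ≈ 1826.57
B and C share a shaft → RPM_C = RPM_B
Stage 2: RPM_D = RPM_C × t_C/t_D = RPM_A × (t_A×t_C)/(t_B×t_D)
Overall ratio = (18×27)/(21×20) = 486/420
RPM_D = 2131 × 486/420 = 1035666/420
≈ 2465.87 RPM

2465.87 RPM


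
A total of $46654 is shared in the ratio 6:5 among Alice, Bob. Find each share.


Total parts = 6 + 5 = 11
Alice: 46654 × 6/11 = 25447.64
Bob: 46654 × 5/11 = 21206.36
= Alice: $25447.64, Bob: $21206.36

Alice: $25447.64, Bob: $21206.36


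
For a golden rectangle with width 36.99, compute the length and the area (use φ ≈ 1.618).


φ = (1 + √5) / 2 ≈ 1.618
Length = width × φ = 36.99 × 1.618 = 59.84982
≈ 59.85
Area = width × length = 36.99 × 59.84982 = 2213.8448418 ≈ 2213.84
= Length: 59.85, Area: 2213.84

Length: 59.85, Area: 2213.84


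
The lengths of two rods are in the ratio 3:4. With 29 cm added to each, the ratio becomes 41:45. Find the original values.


Let A = 3k, B = 4k.
(3k + 29) / (4k + 29) = 41/45
Cross-multiply: 45(3k + 29) = 41(4k + 29)
135k + 1305 = 164k + 1189
135k - 164k = 1189 - 1305
-29k = -116
k = -116/-29 = 4
A = 3×4 = 12, B = 4×4 = 16
= A = 12, B = 16

A = 12, B = 16


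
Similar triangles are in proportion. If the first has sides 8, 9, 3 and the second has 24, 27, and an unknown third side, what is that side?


Scale factor = 24/8 = 3
Missing side = 3 × 3
= 9.0

9.0


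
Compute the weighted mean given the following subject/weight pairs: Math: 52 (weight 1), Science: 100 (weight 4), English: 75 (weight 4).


Numerator = 52×1 + 100×4 + 75×4
= 52 + 400 + 300
= 752
Total weight = 9
Weighted avg = 752/9
= 83.56

83.56


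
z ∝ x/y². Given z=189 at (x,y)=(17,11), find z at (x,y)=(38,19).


z = k·x/y²
Solve for k using the known point: k = z·y²/x = 189×121/17 = 22869/17 ≈ 1345.2353
Now evaluate at x=38, y=19:
z = k × 38 / 361 = (22869 × 38) / (17 × 361) = 869022/6137
≈ 141.6037

141.6037


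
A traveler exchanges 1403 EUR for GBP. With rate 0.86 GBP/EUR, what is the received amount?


Amount × rate = 1403 × 0.86
= 1206.58 GBP

1206.58 GBP


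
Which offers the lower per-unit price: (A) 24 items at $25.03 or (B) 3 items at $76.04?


Deal A: $25.03/24 = $1.0429/unit
Deal B: $76.04/3 = $25.3467/unit
A is cheaper per unit
= Deal A

Deal A


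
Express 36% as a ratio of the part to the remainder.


36% means 36 parts out of 100; remainder = 64
Part : remainder = 36:64
GCD = 4
= 9:16

9:16


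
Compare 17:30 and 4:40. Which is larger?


17/30 = 0.5667
4/40 = 0.1000
0.5667 > 0.1000, so 17:30 is greater
= 17:30

17:30


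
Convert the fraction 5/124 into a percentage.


Percentage = (part / whole) × 100
= (5 / 124) × 100
≈ 4.03%

4.03%


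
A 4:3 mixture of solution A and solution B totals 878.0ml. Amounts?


Total parts = 4 + 3 = 7
solution A: 878.0 × 4/7 = 501.7ml
solution B: 878.0 × 3/7 = 376.3ml
= 501.7ml and 376.3ml

501.7ml and 376.3ml


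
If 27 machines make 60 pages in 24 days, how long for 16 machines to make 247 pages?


Days ∝ work / workers, so d₂ = d₁ × (m₁/m₂) × (w₂/w₁)
Workers factor (inverse): 27/16 = 1.6875
Work factor (direct): 247/60 ≈ 4.1167
d₂ = 24 × 27/16 × 247/60 = (24 × 27 × 247) / (16 × 60) = 160056/960
≈ 166.73 days

166.73 days


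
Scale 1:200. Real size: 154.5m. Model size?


Model size = real / scale
= 154.5 / 200
= 0.7725 m

0.7725 m


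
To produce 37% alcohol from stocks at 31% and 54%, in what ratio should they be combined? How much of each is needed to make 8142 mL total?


Let x parts of 31% mix with y parts of 54%.
31x + 54y = 37(x + y)
31x + 54y = 37x + 37y
x(31 - 37) = y(37 - 54)
x/y = (54 - 37)/(37 - 31) = 17/6
Simplify: 17:6
Total parts = 23; one part = 8142/23 = 354.00 mL
31% solution: 17×354.00 = 6018.00 mL
54% solution: 6×354.00 = 2124.00 mL
= ratio 17:6; 6018.00 mL and 2124.00 mL

ratio 17:6; 6018.00 mL and 2124.00 mL


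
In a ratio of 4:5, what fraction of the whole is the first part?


Total parts = 4 + 5 = 9
First part: 4/9 = 4/9
= 4/9

4/9


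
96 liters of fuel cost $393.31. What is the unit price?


Unit rate = total / quantity
= 393.31 / 96
= $4.10 per unit

$4.10 per unit


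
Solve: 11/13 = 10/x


Cross multiply: 11 × x = 13 × 10
11x = 130
x = 130 / 11
= 11.82

11.82


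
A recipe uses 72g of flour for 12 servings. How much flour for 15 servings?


Direct proportion: y/x = constant
k = 72/12 = 6.0000
y₂ = k × 15 = 72 × 15 / 12 = 1080/12
= 90.00

90.00


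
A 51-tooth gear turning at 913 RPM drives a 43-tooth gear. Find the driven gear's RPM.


Gear ratio = 51:43 = 51:43
RPM_B = RPM_A × (teeth_A / teeth_B)
= 913 × (51/43)
= 1082.9 RPM

1082.9 RPM


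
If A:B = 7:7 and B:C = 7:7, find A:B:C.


Match B: multiply A:B by 7 → 49:49
Multiply B:C by 7 → 49:49
Combined: 49:49:49
GCD = 49
= 1:1:1

1:1:1


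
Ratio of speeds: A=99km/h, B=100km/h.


Ratio = 99:100
GCD = 1
Simplified = 99:100
Time ratio (same distance) = 100:99
Speed ratio = 99:100

99:100


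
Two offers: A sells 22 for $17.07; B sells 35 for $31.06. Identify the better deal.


Deal A: $17.07/22 = $0.7759/unit
Deal B: $31.06/35 = $0.8874/unit
A is cheaper per unit
= Deal A

Deal A


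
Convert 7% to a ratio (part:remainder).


7% means 7 parts out of 100; remainder = 93
Part : remainder = 7:93
GCD = 1
= 7:93

7:93


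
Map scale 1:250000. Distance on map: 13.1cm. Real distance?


Real distance = map distance × scale
= 13.1cm × 250000
= 3275000 cm = 32750.0 m
= 32.750 km

32.750 km


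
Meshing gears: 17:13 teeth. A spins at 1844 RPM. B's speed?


Gear ratio = 17:13 = 17:13
RPM_B = RPM_A × (teeth_A / teeth_B)
= 1844 × (17/13)
= 2411.4 RPM

2411.4 RPM


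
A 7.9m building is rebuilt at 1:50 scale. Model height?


Model size = real / scale
= 7.9 / 50
= 0.1580 m

0.1580 m


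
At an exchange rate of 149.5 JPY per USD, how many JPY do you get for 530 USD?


Amount × rate = 530 × 149.5
= 79235.00 JPY

79235.00 JPY


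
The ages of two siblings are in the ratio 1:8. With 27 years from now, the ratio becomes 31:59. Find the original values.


Let A = 1k, B = 8k.
(1k + 27) / (8k + 27) = 31/59
Cross-multiply: 59(1k + 27) = 31(8k + 27)
59k + 1593 = 248k + 837
59k - 248k = 837 - 1593
-189k = -756
k = -756/-189 = 4
A = 1×4 = 4, B = 8×4 = 32
= A = 4, B = 32

A = 4, B = 32


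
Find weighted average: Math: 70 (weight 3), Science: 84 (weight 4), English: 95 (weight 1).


Numerator = 70×3 + 84×4 + 95×1
= 210 + 336 + 95
= 641
Total weight = 8
Weighted avg = 641/8
= 80.13

80.13


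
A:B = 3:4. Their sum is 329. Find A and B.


Let A = 3k, B = 4k.
3k + 4k = 329
7k = 329 → k = 329/7 = 47
A = 3×47 = 141, B = 4×47 = 188
= A = 141, B = 188

A = 141, B = 188


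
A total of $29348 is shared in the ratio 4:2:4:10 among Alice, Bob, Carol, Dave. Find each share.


Total parts = 4 + 2 + 4 + 10 = 20
Alice: 29348 × 4/20 = 5869.60
Bob: 29348 × 2/20 = 2934.80
Carol: 29348 × 4/20 = 5869.60
Dave: 29348 × 10/20 = 14674.00
= Alice: $5869.60, Bob: $2934.80, Carol: $5869.60, Dave: $14674.00

Alice: $5869.60, Bob: $2934.80, Carol: $5869.60, Dave: $14674.00


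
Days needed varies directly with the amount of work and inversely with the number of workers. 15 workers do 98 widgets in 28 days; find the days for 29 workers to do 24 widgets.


Days ∝ work / workers, so d₂ = d₁ × (m₁/m₂) × (w₂/w₁)
Workers factor (inverse): 15/29 ≈ 0.5172
Work factor (direct): 24/98 ≈ 0.2449
d₂ = 28 × 15/29 × 24/98 = (28 × 15 × 24) / (29 × 98) = 10080/2842
≈ 3.55 days

3.55 days


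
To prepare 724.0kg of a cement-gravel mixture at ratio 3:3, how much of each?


Total parts = 3 + 3 = 6
cement: 724.0 × 3/6 = 362.0kg
gravel: 724.0 × 3/6 = 362.0kg
= 362.0kg and 362.0kg

362.0kg and 362.0kg


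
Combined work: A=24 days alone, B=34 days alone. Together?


Rate of A = 1/24 per day
Rate of B = 1/34 per day
Combined rate = 1/24 + 1/34 = 58/816 ≈ 0.0711 per day
Days = 1 / combined rate = 816/58
≈ 14.07 days

14.07 days


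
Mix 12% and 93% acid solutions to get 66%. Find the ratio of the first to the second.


Let x parts of 12% mix with y parts of 93%.
12x + 93y = 66(x + y)
12x + 93y = 66x + 66y
x(12 - 66) = y(66 - 93)
x/y = (93 - 66)/(66 - 12) = 27/54
Simplify: 1:2
= 1:2

1:2


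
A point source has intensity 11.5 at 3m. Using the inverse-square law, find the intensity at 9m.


I₁d₁² = I₂d₂²
I₂ = I₁ × (d₁/d₂)²
= 11.5 × (3/9)²
= 11.5 × 9/81
= 103.5/81
≈ 1.2778

1.2778


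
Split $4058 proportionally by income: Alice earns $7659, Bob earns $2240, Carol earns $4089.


Total income = 7659 + 2240 + 4089 = $13988
Alice: $4058 × 7659/13988 = $2221.92
Bob: $4058 × 2240/13988 = $649.84
Carol: $4058 × 4089/13988 = $1186.24
= Alice: $2221.92, Bob: $649.84, Carol: $1186.24

Alice: $2221.92, Bob: $649.84, Carol: $1186.24


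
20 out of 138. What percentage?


Percentage = (part / whole) × 100
= (20 / 138) × 100
≈ 14.49%

14.49%


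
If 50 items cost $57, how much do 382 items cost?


Direct proportion: y/x = constant
k = 57/50 = 1.1400
y₂ = k × 382 = 57 × 382 / 50 = 21774/50
= 435.48

435.48


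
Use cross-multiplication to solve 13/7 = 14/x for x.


Cross multiply: 13 × x = 7 × 14
13x = 98
x = 98 / 13
= 7.54

7.54


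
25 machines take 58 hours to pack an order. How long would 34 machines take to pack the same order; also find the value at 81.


Inverse proportion: x × y = constant
k = 25 × 58 = 1450
At x=34: k/34 = 42.65
At x=81: k/81 = 17.90
= 42.65 and 17.90

42.65 and 17.90


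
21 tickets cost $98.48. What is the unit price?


Unit rate = total / quantity
= 98.48 / 21
= $4.69 per unit

$4.69 per unit


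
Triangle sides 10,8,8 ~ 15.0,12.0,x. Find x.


Scale factor = 15.0/10 = 1.5
Missing side = 8 × 1.5
= 12.0

12.0


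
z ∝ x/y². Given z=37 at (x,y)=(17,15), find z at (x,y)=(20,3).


z = k·x/y²
Solve for k using the known point: k = z·y²/x = 37×225/17 = 8325/17 ≈ 489.7059
Now evaluate at x=20, y=3:
z = k × 20 / 9 = (8325 × 20) / (17 × 9) = 166500/153
≈ 1088.2353

1088.2353


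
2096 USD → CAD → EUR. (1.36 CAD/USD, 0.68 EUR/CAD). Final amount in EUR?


Step 1: 2096 USD × 1.36 = 2850.56 CAD
Step 2: 2850.56 CAD × 0.68 = 1938.38 EUR
Implied rate USD→EUR = 1.36 × 0.68 = 0.9248
= 1938.38 EUR

1938.38 EUR


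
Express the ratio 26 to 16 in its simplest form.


GCD(26, 16) = 2
26/2 : 16/2
= 13:8

13:8


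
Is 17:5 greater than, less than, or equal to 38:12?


17/5 = 3.4000
38/12 = 3.1667
3.4000 > 3.1667, so 17:5 is greater
= greater than

greater than


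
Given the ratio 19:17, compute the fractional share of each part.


Total parts = 19 + 17 = 36
First part: 19/36 = 19/36
Second part: 17/36 = 17/36
= 19/36 and 17/36

19/36 and 17/36


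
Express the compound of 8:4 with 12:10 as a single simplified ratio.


Compound ratio = (8×12) : (4×10)
= 96:40
GCD = 8
= 12:5

12:5


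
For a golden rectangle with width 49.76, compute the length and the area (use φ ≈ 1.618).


φ = (1 + √5) / 2 ≈ 1.618
Length = width × φ = 49.76 × 1.618 = 80.51168
≈ 80.51
Area = width × length = 49.76 × 80.51168 = 4006.2611968 ≈ 4006.26
= Length: 80.51, Area: 4006.26

Length: 80.51, Area: 4006.26


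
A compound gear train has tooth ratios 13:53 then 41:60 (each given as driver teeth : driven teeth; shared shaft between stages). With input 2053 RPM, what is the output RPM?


Stage 1: RPM_B = RPM_A × t_A/t_B = 2053 × 13/53 = 26689/53 ≈ 503.57
B and C share a shaft → RPM_C = RPM_B
Stage 2: RPM_D = RPM_C × t_C/t_D = RPM_A × (t_A×t_C)/(t_B×t_D)
Overall ratio = (13×41)/(53×60) = 533/3180
RPM_D = 2053 × 533/3180 = 1094249/3180
≈ 344.10 RPM

344.10 RPM


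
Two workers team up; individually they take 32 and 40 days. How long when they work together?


Rate of A = 1/32 per day
Rate of B = 1/40 per day
Combined rate = 1/32 + 1/40 = 72/1280 ≈ 0.0563 per day
Days = 1 / combined rate = 1280/72
≈ 17.78 days

17.78 days


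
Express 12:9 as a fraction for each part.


Total parts = 12 + 9 = 21
First part: 12/21 = 4/7
Second part: 9/21 = 3/7
= 4/7 and 3/7

4/7 and 3/7


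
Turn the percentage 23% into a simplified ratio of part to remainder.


23% means 23 parts out of 100; remainder = 77
Part : remainder = 23:77
GCD = 1
= 23:77

23:77


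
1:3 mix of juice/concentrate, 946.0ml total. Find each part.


Total parts = 1 + 3 = 4
juice: 946.0 × 1/4 = 236.5ml
concentrate: 946.0 × 3/4 = 709.5ml
= 236.5ml and 709.5ml

236.5ml and 709.5ml


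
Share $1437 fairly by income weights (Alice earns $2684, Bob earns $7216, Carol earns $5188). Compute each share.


Total income = 2684 + 7216 + 5188 = $15088
Alice: $1437 × 2684/15088 = $255.63
Bob: $1437 × 7216/15088 = $687.26
Carol: $1437 × 5188/15088 = $494.11
= Alice: $255.63, Bob: $687.26, Carol: $494.11

Alice: $255.63, Bob: $687.26, Carol: $494.11


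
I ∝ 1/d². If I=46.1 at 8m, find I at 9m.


I₁d₁² = I₂d₂²
I₂ = I₁ × (d₁/d₂)²
= 46.1 × (8/9)²
= 46.1 × 64/81
= 2950.4/81
≈ 36.4247

36.4247


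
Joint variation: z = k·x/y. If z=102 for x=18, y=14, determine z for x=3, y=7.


z = k·x/y
Solve for k using the known point: k = z·y/x = 102×14/18 = 1428/18 ≈ 79.3333
Now evaluate at x=3, y=7:
z = k × 3 / 7 = (1428 × 3) / (18 × 7) = 4284/126
= 34.0000

34.0000


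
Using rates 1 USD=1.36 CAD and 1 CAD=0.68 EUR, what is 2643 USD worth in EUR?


Step 1: 2643 USD × 1.36 = 3594.48 CAD
Step 2: 3594.48 CAD × 0.68 = 2444.25 EUR
Implied rate USD→EUR = 1.36 × 0.68 = 0.9248
= 2444.25 EUR

2444.25 EUR


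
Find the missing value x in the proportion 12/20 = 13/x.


Cross multiply: 12 × x = 20 × 13
12x = 260
x = 260 / 12
= 21.67

21.67


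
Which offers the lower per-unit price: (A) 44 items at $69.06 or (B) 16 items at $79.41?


Deal A: $69.06/44 = $1.5695/unit
Deal B: $79.41/16 = $4.9631/unit
A is cheaper per unit
= Deal A

Deal A


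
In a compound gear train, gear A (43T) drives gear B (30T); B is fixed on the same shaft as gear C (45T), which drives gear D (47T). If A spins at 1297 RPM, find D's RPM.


Stage 1: RPM_B = RPM_A × t_A/t_B = 1297 × 43/30 = 55771/30 ≈ 1859.03
B and C share a shaft → RPM_C = RPM_B
Stage 2: RPM_D = RPM_C × t_C/t_D = RPM_A × (t_A×t_C)/(t_B×t_D)
Overall ratio = (43×45)/(30×47) = 1935/1410
RPM_D = 1297 × 1935/1410 = 2509695/1410
≈ 1779.93 RPM

1779.93 RPM


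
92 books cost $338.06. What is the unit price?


Unit rate = total / quantity
= 338.06 / 92
= $3.67 per unit

$3.67 per unit


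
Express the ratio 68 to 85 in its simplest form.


GCD(68, 85) = 17
68/17 : 85/17
= 4:5

4:5


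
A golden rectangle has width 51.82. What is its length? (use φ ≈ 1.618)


φ = (1 + √5) / 2 ≈ 1.618
Length = width × φ = 51.82 × 1.618 = 83.84476
≈ 83.84

83.84


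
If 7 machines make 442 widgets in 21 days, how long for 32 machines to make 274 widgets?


Days ∝ work / workers, so d₂ = d₁ × (m₁/m₂) × (w₂/w₁)
Workers factor (inverse): 7/32 ≈ 0.2188
Work factor (direct): 274/442 ≈ 0.6199
d₂ = 21 × 7/32 × 274/442 = (21 × 7 × 274) / (32 × 442) = 40278/14144
≈ 2.85 days

2.85 days


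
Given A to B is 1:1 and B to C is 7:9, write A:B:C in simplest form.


Match B: multiply A:B by 7 → 7:7
Multiply B:C by 1 → 7:9
Combined: 7:7:9
GCD = 1
= 7:7:9

7:7:9


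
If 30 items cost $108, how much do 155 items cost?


Direct proportion: y/x = constant
k = 108/30 = 3.6000
y₂ = k × 155 = 108 × 155 / 30 = 16740/30
= 558.00

558.00


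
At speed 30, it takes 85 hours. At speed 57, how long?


Inverse proportion: x × y = constant
k = 30 × 85 = 2550
y₂ = k / 57 = 2550 / 57
= 44.74

44.74


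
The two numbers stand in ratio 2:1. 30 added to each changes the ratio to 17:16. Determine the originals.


Let A = 2k, B = 1k.
(2k + 30) / (1k + 30) = 17/16
Cross-multiply: 16(2k + 30) = 17(1k + 30)
32k + 480 = 17k + 510
32k - 17k = 510 - 480
15k = 30
k = 30/15 = 2
A = 2×2 = 4, B = 1×2 = 2
= A = 4, B = 2

A = 4, B = 2


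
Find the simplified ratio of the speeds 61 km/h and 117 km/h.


Ratio = 61:117
GCD = 1
Simplified = 61:117
Time ratio (same distance) = 117:61
Speed ratio = 61:117

61:117


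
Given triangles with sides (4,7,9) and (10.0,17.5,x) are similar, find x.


Scale factor = 10.0/4 = 2.5
Missing side = 9 × 2.5
= 22.5

22.5


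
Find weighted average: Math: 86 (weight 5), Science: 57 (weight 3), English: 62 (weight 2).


Numerator = 86×5 + 57×3 + 62×2
= 430 + 171 + 124
= 725
Total weight = 10
Weighted avg = 725/10
= 72.50

72.50


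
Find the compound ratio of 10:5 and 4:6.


Compound ratio = (10×4) : (5×6)
= 40:30
GCD = 10
= 4:3

4:3


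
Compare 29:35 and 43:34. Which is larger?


29/35 = 0.8286
43/34 = 1.2647
0.8286 < 1.2647, so 29:35 is less
= 43:34

43:34


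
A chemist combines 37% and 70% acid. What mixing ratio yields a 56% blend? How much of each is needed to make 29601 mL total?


Let x parts of 37% mix with y parts of 70%.
37x + 70y = 56(x + y)
37x + 70y = 56x + 56y
x(37 - 56) = y(56 - 70)
x/y = (70 - 56)/(56 - 37) = 14/19
Simplify: 14:19
Total parts = 33; one part = 29601/33 = 897.00 mL
37% solution: 14×897.00 = 12558.00 mL
70% solution: 19×897.00 = 17043.00 mL
= ratio 14:19; 12558.00 mL and 17043.00 mL

ratio 14:19; 12558.00 mL and 17043.00 mL


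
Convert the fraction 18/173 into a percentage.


Percentage = (part / whole) × 100
= (18 / 173) × 100
≈ 10.40%

10.40%


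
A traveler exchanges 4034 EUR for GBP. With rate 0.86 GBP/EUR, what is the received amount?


Amount × rate = 4034 × 0.86
= 3469.24 GBP

3469.24 GBP


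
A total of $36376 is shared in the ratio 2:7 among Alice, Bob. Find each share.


Total parts = 2 + 7 = 9
Alice: 36376 × 2/9 = 8083.56
Bob: 36376 × 7/9 = 28292.44
= Alice: $8083.56, Bob: $28292.44

Alice: $8083.56, Bob: $28292.44


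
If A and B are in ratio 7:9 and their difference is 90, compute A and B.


Let A = 7k, B = 9k.
9k - 7k = 90
2k = 90 → k = 90/2 = 45
A = 7×45 = 315, B = 9×45 = 405
= A = 315, B = 405

A = 315, B = 405


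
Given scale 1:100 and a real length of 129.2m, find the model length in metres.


Model size = real / scale
= 129.2 / 100
= 1.2920 m

1.2920 m


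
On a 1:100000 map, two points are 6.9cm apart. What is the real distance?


Real distance = map distance × scale
= 6.9cm × 100000
= 690000 cm = 6900.0 m
= 6.900 km

6.900 km


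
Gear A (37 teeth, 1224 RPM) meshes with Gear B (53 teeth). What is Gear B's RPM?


Gear ratio = 37:53 = 37:53
RPM_B = RPM_A × (teeth_A / teeth_B)
= 1224 × (37/53)
= 854.5 RPM

854.5 RPM


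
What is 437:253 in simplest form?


GCD(437, 253) = 23
437/23 : 253/23
= 19:11

19:11


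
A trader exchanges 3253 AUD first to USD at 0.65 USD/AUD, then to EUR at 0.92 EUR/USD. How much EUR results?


Step 1: 3253 AUD × 0.65 = 2114.45 USD
Step 2: 2114.45 USD × 0.92 = 1945.29 EUR
Implied rate AUD→EUR = 0.65 × 0.92 = 0.5980
= 1945.29 EUR

1945.29 EUR


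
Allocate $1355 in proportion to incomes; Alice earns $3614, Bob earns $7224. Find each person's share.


Total income = 3614 + 7224 = $10838
Alice: $1355 × 3614/10838 = $451.83
Bob: $1355 × 7224/10838 = $903.17
= Alice: $451.83, Bob: $903.17

Alice: $451.83, Bob: $903.17


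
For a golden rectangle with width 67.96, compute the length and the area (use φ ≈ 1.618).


φ = (1 + √5) / 2 ≈ 1.618
Length = width × φ = 67.96 × 1.618 = 109.95928
≈ 109.96
Area = width × length = 67.96 × 109.95928 = 7472.8326688 ≈ 7472.83
= Length: 109.96, Area: 7472.83

Length: 109.96, Area: 7472.83


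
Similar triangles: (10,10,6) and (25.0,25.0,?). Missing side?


Scale factor = 25.0/10 = 2.5
Missing side = 6 × 2.5
= 15.0

15.0


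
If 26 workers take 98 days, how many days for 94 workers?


Inverse proportion: x × y = constant
k = 26 × 98 = 2548
y₂ = k / 94 = 2548 / 94
= 27.11

27.11


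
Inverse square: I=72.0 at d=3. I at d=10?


I₁d₁² = I₂d₂²
I₂ = I₁ × (d₁/d₂)²
= 72.0 × (3/10)²
= 72.0 × 9/100
= 648/100
= 6.4800

6.4800


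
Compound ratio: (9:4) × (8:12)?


Compound ratio = (9×8) : (4×12)
= 72:48
GCD = 24
= 3:2

3:2


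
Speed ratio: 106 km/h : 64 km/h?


Ratio = 106:64
GCD = 2
Simplified = 53:32
Time ratio (same distance) = 32:53
Speed ratio = 53:32

53:32


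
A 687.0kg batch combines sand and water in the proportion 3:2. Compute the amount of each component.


Total parts = 3 + 2 = 5
sand: 687.0 × 3/5 = 412.2kg
water: 687.0 × 2/5 = 274.8kg
= 412.2kg and 274.8kg

412.2kg and 274.8kg


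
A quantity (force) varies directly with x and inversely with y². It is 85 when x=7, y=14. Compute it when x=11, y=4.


z = k·x/y²
Solve for k using the known point: k = z·y²/x = 85×196/7 = 16660/7 = 2380.0000
Now evaluate at x=11, y=4:
z = k × 11 / 16 = (16660 × 11) / (7 × 16) = 183260/112
= 1636.2500

1636.2500


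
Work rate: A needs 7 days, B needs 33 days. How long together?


Rate of A = 1/7 per day
Rate of B = 1/33 per day
Combined rate = 1/7 + 1/33 = 40/231 ≈ 0.1732 per day
Days = 1 / combined rate = 231/40
≈ 5.78 days

5.78 days


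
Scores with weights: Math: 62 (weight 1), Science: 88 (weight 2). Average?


Numerator = 62×1 + 88×2
= 62 + 176
= 238
Total weight = 3
Weighted avg = 238/3
= 79.33

79.33


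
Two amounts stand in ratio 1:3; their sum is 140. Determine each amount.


Let A = 1k, B = 3k.
1k + 3k = 140
4k = 140 → k = 140/4 = 35
A = 1×35 = 35, B = 3×35 = 105
= A = 35, B = 105

A = 35, B = 105


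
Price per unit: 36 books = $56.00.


Unit rate = total / quantity
= 56.00 / 36
= $1.56 per unit

$1.56 per unit


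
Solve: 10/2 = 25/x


Cross multiply: 10 × x = 2 × 25
10x = 50
x = 50 / 10
= 5.00

5.00


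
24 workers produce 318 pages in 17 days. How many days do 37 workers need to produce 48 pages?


Days ∝ work / workers, so d₂ = d₁ × (m₁/m₂) × (w₂/w₁)
Workers factor (inverse): 24/37 ≈ 0.6486
Work factor (direct): 48/318 ≈ 0.1509
d₂ = 17 × 24/37 × 48/318 = (17 × 24 × 48) / (37 × 318) = 19584/11766
≈ 1.66 days

1.66 days


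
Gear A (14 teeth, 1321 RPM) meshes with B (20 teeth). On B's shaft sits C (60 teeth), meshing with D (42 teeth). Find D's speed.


Stage 1: RPM_B = RPM_A × t_A/t_B = 1321 × 14/20 = 18494/20 = 924.70
B and C share a shaft → RPM_C = RPM_B
Stage 2: RPM_D = RPM_C × t_C/t_D = RPM_A × (t_A×t_C)/(t_B×t_D)
Overall ratio = (14×60)/(20×42) = 840/840
RPM_D = 1321 × 840/840 = 1109640/840
= 1321.00 RPM

1321.00 RPM


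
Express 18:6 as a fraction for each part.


Total parts = 18 + 6 = 24
First part: 18/24 = 3/4
Second part: 6/24 = 1/4
= 3/4 and 1/4

3/4 and 1/4


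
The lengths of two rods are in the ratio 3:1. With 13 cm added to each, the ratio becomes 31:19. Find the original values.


Let A = 3k, B = 1k.
(3k + 13) / (1k + 13) = 31/19
Cross-multiply: 19(3k + 13) = 31(1k + 13)
57k + 247 = 31k + 403
57k - 31k = 403 - 247
26k = 156
k = 156/26 = 6
A = 3×6 = 18, B = 1×6 = 6
= A = 18, B = 6

A = 18, B = 6


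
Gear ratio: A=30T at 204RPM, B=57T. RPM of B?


Gear ratio = 30:57 = 10:19
RPM_B = RPM_A × (teeth_A / teeth_B)
= 204 × (30/57)
= 107.4 RPM

107.4 RPM


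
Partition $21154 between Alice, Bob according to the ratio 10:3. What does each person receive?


Total parts = 10 + 3 = 13
Alice: 21154 × 10/13 = 16272.31
Bob: 21154 × 3/13 = 4881.69
= Alice: $16272.31, Bob: $4881.69

Alice: $16272.31, Bob: $4881.69


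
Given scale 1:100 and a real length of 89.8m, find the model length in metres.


Model size = real / scale
= 89.8 / 100
= 0.8980 m

0.8980 m


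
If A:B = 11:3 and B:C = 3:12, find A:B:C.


Match B: multiply A:B by 3 → 33:9
Multiply B:C by 3 → 9:36
Combined: 33:9:36
GCD = 3
= 11:3:12

11:3:12


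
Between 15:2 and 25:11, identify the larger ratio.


15/2 = 7.5000
25/11 = 2.2727
7.5000 > 2.2727, so 15:2 is greater
= 15:2

15:2


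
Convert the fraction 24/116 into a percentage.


Percentage = (part / whole) × 100
= (24 / 116) × 100
≈ 20.69%

20.69%


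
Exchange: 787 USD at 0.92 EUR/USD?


Amount × rate = 787 × 0.92
= 724.04 EUR

724.04 EUR


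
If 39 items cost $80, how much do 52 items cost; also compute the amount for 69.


Direct proportion: y/x = constant
k = 80/39 ≈ 2.0513
y at x=52: k × 52 = 80 × 52 / 39 = 4160/39 ≈ 106.67
y at x=69: k × 69 = 80 × 69 / 39 = 5520/39 ≈ 141.54
= 106.67 and 141.54

106.67 and 141.54


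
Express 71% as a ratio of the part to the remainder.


71% means 71 parts out of 100; remainder = 29
Part : remainder = 71:29
GCD = 1
= 71:29

71:29


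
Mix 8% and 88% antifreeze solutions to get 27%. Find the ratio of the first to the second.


Let x parts of 8% mix with y parts of 88%.
8x + 88y = 27(x + y)
8x + 88y = 27x + 27y
x(8 - 27) = y(27 - 88)
x/y = (88 - 27)/(27 - 8) = 61/19
Simplify: 61:19
= 61:19

61:19


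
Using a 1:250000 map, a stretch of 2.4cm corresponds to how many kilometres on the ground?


Real distance = map distance × scale
= 2.4cm × 250000
= 600000 cm = 6000.0 m
= 6.000 km

6.000 km


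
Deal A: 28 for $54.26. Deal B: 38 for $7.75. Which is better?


Deal A: $54.26/28 = $1.9379/unit
Deal B: $7.75/38 = $0.2039/unit
B is cheaper per unit
= Deal B

Deal B


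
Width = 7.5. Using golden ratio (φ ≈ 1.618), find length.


φ = (1 + √5) / 2 ≈ 1.618
Length = width × φ = 7.5 × 1.618 = 12.135
≈ 12.14

12.14


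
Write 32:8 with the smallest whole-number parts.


GCD(32, 8) = 8
32/8 : 8/8
= 4:1

4:1


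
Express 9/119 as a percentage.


Percentage = (part / whole) × 100
= (9 / 119) × 100
≈ 7.56%

7.56%


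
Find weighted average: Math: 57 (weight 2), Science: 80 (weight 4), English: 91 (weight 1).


Numerator = 57×2 + 80×4 + 91×1
= 114 + 320 + 91
= 525
Total weight = 7
Weighted avg = 525/7
= 75.00

75.00


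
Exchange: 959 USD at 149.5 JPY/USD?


Amount × rate = 959 × 149.5
= 143370.50 JPY

143370.50 JPY


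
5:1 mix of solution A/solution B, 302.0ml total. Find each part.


Total parts = 5 + 1 = 6
solution A: 302.0 × 5/6 = 251.7ml
solution B: 302.0 × 1/6 = 50.3ml
= 251.7ml and 50.3ml

251.7ml and 50.3ml


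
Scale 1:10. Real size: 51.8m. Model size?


Model size = real / scale
= 51.8 / 10
= 5.1800 m

5.1800 m


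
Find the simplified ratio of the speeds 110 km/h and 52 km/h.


Ratio = 110:52
GCD = 2
Simplified = 55:26
Time ratio (same distance) = 26:55
Speed ratio = 55:26

55:26


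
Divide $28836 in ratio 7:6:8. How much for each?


Total parts = 7 + 6 + 8 = 21
Part 1: 28836 × 7/21 = 9612.00
Part 2: 28836 × 6/21 = 8238.86
Part 3: 28836 × 8/21 = 10985.14
= Part 1: $9612.00, Part 2: $8238.86, Part 3: $10985.14

Part 1: $9612.00, Part 2: $8238.86, Part 3: $10985.14


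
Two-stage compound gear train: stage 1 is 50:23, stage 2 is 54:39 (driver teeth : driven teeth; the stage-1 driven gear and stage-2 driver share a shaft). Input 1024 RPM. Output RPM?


Stage 1: RPM_B = RPM_A × t_A/t_B = 1024 × 50/23 = 51200/23 ≈ 2226.09
B and C share a shaft → RPM_C = RPM_B
Stage 2: RPM_D = RPM_C × t_C/t_D = RPM_A × (t_A×t_C)/(t_B×t_D)
Overall ratio = (50×54)/(23×39) = 2700/897
RPM_D = 1024 × 2700/897 = 2764800/897
≈ 3082.27 RPM

3082.27 RPM


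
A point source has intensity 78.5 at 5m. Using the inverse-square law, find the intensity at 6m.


I₁d₁² = I₂d₂²
I₂ = I₁ × (d₁/d₂)²
= 78.5 × (5/6)²
= 78.5 × 25/36
= 1962.5/36
≈ 54.5139

54.5139


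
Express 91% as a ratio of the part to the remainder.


91% means 91 parts out of 100; remainder = 9
Part : remainder = 91:9
GCD = 1
= 91:9

91:9


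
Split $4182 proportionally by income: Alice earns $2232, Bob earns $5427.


Total income = 2232 + 5427 = $7659
Alice: $4182 × 2232/7659 = $1218.73
Bob: $4182 × 5427/7659 = $2963.27
= Alice: $1218.73, Bob: $2963.27

Alice: $1218.73, Bob: $2963.27


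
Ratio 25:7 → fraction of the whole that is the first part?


Total parts = 25 + 7 = 32
First part: 25/32 = 25/32
= 25/32

25/32


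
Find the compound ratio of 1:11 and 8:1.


Compound ratio = (1×8) : (11×1)
= 8:11
GCD = 1
= 8:11

8:11


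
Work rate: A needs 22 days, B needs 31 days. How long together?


Rate of A = 1/22 per day
Rate of B = 1/31 per day
Combined rate = 1/22 + 1/31 = 53/682 ≈ 0.0777 per day
Days = 1 / combined rate = 682/53
≈ 12.87 days

12.87 days


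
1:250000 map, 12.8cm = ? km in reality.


Real distance = map distance × scale
= 12.8cm × 250000
= 3200000 cm = 32000.0 m
= 32.000 km

32.000 km


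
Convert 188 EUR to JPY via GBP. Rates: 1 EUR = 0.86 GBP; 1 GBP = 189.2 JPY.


Step 1: 188 EUR × 0.86 = 161.68 GBP
Step 2: 161.68 GBP × 189.2 = 30589.86 JPY
Implied rate EUR→JPY = 0.86 × 189.2 = 162.7120
= 30589.86 JPY

30589.86 JPY


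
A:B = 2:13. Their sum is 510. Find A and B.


Let A = 2k, B = 13k.
2k + 13k = 510
15k = 510 → k = 510/15 = 34
A = 2×34 = 68, B = 13×34 = 442
= A = 68, B = 442

A = 68, B = 442


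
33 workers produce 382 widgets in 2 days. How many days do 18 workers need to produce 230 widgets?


Days ∝ work / workers, so d₂ = d₁ × (m₁/m₂) × (w₂/w₁)
Workers factor (inverse): 33/18 ≈ 1.8333
Work factor (direct): 230/382 ≈ 0.6021
d₂ = 2 × 33/18 × 230/382 = (2 × 33 × 230) / (18 × 382) = 15180/6876
≈ 2.21 days

2.21 days
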